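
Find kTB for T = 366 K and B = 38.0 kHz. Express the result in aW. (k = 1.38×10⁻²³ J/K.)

P_n = kTB = 1.38×10⁻²³ × 366 × 3.80×10⁴ = 1.92×10⁻¹⁶ W = 192 aW

192 aW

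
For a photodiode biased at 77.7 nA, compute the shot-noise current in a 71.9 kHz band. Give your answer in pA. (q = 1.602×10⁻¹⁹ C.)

42.3 pA

I_n = √(2qI·B)
2qI·B = 2 × 1.602×10⁻¹⁹ × 7.77×10⁻⁸ × 7.19×10⁴ = 1.79×10⁻²¹ A²
I_n = √(1.79×10⁻²¹) = 4.23×10⁻¹¹ A = 42.3 pA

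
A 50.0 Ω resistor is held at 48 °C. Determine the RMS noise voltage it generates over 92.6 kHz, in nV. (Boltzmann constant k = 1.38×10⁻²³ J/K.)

T = 48 °C + 273.15 = 321.15 K
V_n = √(4kTRB)
4kTRB = 4 × 1.38×10⁻²³ × 321.15 × 5.00×10¹ × 9.26×10⁴ = 8.21×10⁻¹⁴ V²
V_n = √(8.21×10⁻¹⁴) = 2.86×10⁻⁷ V = 286 nV

286 nV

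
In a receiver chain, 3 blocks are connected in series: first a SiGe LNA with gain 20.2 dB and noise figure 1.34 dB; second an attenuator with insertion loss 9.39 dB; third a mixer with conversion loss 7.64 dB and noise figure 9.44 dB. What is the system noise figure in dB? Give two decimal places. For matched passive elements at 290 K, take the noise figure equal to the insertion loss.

Convert to linear (a loss of L dB is a gain of −L dB): F_i = 10^(NF_i/10), G_i = 10^(G_i,dB/10)
  Stage 1: F_1 = 10^(1.34/10) = 1.361, G_1 = 10^(20.2/10) = 104.7
  Stage 2: F_2 = 10^(9.39/10) = 8.690, G_2 = 10^(−9.39/10) = 0.1151
  Stage 3: F_3 = 10^(9.44/10) = 8.790, G_3 = 10^(−7.64/10) = 0.1722
Friis cascade:
  F = 1.361 + (8.690 − 1)/104.7 + (8.790 − 1)/12.05 = 2.081
NF = 10 log₁₀(2.081) = 3.18 dB

3.18 dB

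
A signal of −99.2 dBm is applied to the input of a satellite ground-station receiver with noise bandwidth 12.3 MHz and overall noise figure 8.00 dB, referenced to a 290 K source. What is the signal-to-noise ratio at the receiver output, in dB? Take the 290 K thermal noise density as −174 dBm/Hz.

Noise floor: N = −174 + 10 log₁₀(B) + NF
10 log₁₀(1.23×10⁷) = 70.9 dB
N = −174 + 70.9 + 8.00 = −95.10 dBm
SNR = P_sig − N = −99.2 − (−95.10) = −4.10 dB → −4.1 dB

−4.1 dB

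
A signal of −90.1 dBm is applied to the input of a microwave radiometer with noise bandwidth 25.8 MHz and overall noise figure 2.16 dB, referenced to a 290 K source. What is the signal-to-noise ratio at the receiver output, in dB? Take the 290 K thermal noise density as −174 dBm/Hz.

Noise floor: N = −174 + 10 log₁₀(B) + NF
10 log₁₀(2.58×10⁷) = 74.12 dB
N = −174 + 74.12 + 2.16 = −97.72 dBm
SNR = P_sig − N = −90.1 − (−97.72) = 7.62 dB → 7.6 dB

7.6 dB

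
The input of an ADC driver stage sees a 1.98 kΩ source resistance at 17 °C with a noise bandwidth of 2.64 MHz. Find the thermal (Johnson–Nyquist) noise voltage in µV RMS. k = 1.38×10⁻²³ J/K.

9.15 µV

T = 17 °C + 273.15 = 290.15 K
V_n = √(4kTRB)
4kTRB = 4 × 1.38×10⁻²³ × 290.15 × 1.98×10³ × 2.64×10⁶ = 8.37×10⁻¹¹ V²
V_n = √(8.37×10⁻¹¹) = 9.15×10⁻⁶ V = 9.15 µV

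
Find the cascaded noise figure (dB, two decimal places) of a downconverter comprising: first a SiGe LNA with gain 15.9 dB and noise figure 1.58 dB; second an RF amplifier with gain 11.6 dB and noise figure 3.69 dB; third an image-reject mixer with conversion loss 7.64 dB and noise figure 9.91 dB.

1.73 dB

Convert to linear (a loss of L dB is a gain of −L dB): F_i = 10^(NF_i/10), G_i = 10^(G_i,dB/10)
  Stage 1: F_1 = 10^(1.58/10) = 1.439, G_1 = 10^(15.9/10) = 38.90
  Stage 2: F_2 = 10^(3.69/10) = 2.339, G_2 = 10^(11.6/10) = 14.45
  Stage 3: F_3 = 10^(9.91/10) = 9.795, G_3 = 10^(−7.64/10) = 0.1722
Friis cascade:
  F = 1.439 + (2.339 − 1)/38.90 + (9.795 − 1)/562.3 = 1.489
NF = 10 log₁₀(1.489) = 1.73 dB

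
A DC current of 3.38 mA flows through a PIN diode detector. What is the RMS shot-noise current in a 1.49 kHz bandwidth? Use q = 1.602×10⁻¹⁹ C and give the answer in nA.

1.27 nA

I_n = √(2qI·B)
2qI·B = 2 × 1.602×10⁻¹⁹ × 3.38×10⁻³ × 1.49×10³ = 1.61×10⁻¹⁸ A²
I_n = √(1.61×10⁻¹⁸) = 1.27×10⁻⁹ A = 1.27 nA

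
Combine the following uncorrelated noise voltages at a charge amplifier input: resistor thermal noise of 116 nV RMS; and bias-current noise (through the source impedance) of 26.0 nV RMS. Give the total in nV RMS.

119 nV

Uncorrelated sources add in power (mean-square): V_tot = √(ΣV_i²)
V_tot = √[(1.16×10⁻⁷)² + (2.60×10⁻⁸)²] = 1.19×10⁻⁷ V = 119 nV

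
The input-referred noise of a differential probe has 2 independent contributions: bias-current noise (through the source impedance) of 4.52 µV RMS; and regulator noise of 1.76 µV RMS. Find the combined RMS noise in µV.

4.85 µV

Uncorrelated sources add in power (mean-square): V_tot = √(ΣV_i²)
V_tot = √[(4.52×10⁻⁶)² + (1.76×10⁻⁶)²] = 4.85×10⁻⁶ V = 4.85 µV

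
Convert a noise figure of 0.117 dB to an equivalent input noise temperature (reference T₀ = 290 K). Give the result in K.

F = 10^(0.117/10) = 1.02731
T_e = (F − 1)·T₀ = (1.02731 − 1) × 290 = 7.92 K

7.92 K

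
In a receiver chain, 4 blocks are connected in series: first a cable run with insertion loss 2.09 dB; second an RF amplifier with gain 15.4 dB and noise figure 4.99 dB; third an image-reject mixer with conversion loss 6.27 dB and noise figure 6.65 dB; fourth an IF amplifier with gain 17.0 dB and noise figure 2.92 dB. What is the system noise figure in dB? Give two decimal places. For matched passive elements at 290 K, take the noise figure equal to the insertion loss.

Convert to linear (a loss of L dB is a gain of −L dB): F_i = 10^(NF_i/10), G_i = 10^(G_i,dB/10)
  Stage 1: F_1 = 10^(2.09/10) = 1.618, G_1 = 10^(−2.09/10) = 0.6180
  Stage 2: F_2 = 10^(4.99/10) = 3.155, G_2 = 10^(15.4/10) = 34.67
  Stage 3: F_3 = 10^(6.65/10) = 4.624, G_3 = 10^(−6.27/10) = 0.2360
  Stage 4: F_4 = 10^(2.92/10) = 1.959, G_4 = 10^(17.0/10) = 50.12
Friis cascade:
  F = 1.618 + (3.155 − 1)/0.6180 + (4.624 − 1)/21.43 + (1.959 − 1)/5.058 = 5.464
NF = 10 log₁₀(5.464) = 7.37 dB

7.37 dB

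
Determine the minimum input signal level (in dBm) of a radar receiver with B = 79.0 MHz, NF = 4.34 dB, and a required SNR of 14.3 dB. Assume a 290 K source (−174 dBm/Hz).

Sensitivity = −174 + 10 log₁₀(B) + NF + SNR_min
= −174 + 78.98 + 4.34 + 14.3
= −76.38 dBm → −76.4 dBm

−76.4 dBm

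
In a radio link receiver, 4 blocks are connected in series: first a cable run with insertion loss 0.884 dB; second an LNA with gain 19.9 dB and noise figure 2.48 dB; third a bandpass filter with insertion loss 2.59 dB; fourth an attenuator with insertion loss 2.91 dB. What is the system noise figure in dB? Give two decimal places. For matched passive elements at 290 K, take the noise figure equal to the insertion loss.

Convert to linear (a loss of L dB is a gain of −L dB): F_i = 10^(NF_i/10), G_i = 10^(G_i,dB/10)
  Stage 1: F_1 = 10^(0.884/10) = 1.226, G_1 = 10^(−0.884/10) = 0.8158
  Stage 2: F_2 = 10^(2.48/10) = 1.770, G_2 = 10^(19.9/10) = 97.72
  Stage 3: F_3 = 10^(2.59/10) = 1.816, G_3 = 10^(−2.59/10) = 0.5508
  Stage 4: F_4 = 10^(2.91/10) = 1.954, G_4 = 10^(−2.91/10) = 0.5117
Friis cascade:
  F = 1.226 + (1.770 − 1)/0.8158 + (1.816 − 1)/79.73 + (1.954 − 1)/43.91 = 2.202
NF = 10 log₁₀(2.202) = 3.43 dB

3.43 dB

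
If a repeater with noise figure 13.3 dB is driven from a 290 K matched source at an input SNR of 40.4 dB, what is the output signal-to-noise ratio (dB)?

By definition F = SNR_in/SNR_out, so in dB: SNR_out = SNR_in − NF
SNR_out = 40.4 − 13.3 = 27.1 dB

27.1 dB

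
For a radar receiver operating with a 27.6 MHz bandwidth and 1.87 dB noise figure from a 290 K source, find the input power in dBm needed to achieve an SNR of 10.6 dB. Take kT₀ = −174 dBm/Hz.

Sensitivity = −174 + 10 log₁₀(B) + NF + SNR_min
= −174 + 74.41 + 1.87 + 10.6
= −87.12 dBm → −87.1 dBm

−87.1 dBm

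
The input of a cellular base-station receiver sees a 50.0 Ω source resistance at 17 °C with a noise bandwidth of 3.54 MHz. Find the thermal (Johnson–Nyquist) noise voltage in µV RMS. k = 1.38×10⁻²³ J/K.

T = 17 °C + 273.15 = 290.15 K
V_n = √(4kTRB)
4kTRB = 4 × 1.38×10⁻²³ × 290.15 × 5.00×10¹ × 3.54×10⁶ = 2.83×10⁻¹² V²
V_n = √(2.83×10⁻¹²) = 1.68×10⁻⁶ V = 1.68 µV

1.68 µV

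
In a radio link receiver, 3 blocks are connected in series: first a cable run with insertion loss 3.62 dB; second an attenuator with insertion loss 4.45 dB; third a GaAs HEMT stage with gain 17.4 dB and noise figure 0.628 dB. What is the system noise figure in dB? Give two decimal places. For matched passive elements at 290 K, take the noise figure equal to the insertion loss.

8.70 dB

Convert to linear (a loss of L dB is a gain of −L dB): F_i = 10^(NF_i/10), G_i = 10^(G_i,dB/10)
  Stage 1: F_1 = 10^(3.62/10) = 2.301, G_1 = 10^(−3.62/10) = 0.4345
  Stage 2: F_2 = 10^(4.45/10) = 2.786, G_2 = 10^(−4.45/10) = 0.3589
  Stage 3: F_3 = 10^(0.628/10) = 1.156, G_3 = 10^(17.4/10) = 54.95
Friis cascade:
  F = 2.301 + (2.786 − 1)/0.4345 + (1.156 − 1)/0.1560 = 7.410
NF = 10 log₁₀(7.410) = 8.70 dB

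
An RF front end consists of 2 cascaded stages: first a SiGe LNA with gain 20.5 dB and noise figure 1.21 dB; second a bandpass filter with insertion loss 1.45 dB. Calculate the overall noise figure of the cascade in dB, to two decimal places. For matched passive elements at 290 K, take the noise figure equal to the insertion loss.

1.22 dB

Convert to linear (a loss of L dB is a gain of −L dB): F_i = 10^(NF_i/10), G_i = 10^(G_i,dB/10)
  Stage 1: F_1 = 10^(1.21/10) = 1.321, G_1 = 10^(20.5/10) = 112.2
  Stage 2: F_2 = 10^(1.45/10) = 1.396, G_2 = 10^(−1.45/10) = 0.7161
Friis cascade:
  F = 1.321 + (1.396 − 1)/112.2 = 1.325
NF = 10 log₁₀(1.325) = 1.22 dB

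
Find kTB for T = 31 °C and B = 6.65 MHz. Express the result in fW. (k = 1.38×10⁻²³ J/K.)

T = 31 °C + 273.15 = 304.15 K
P_n = kTB = 1.38×10⁻²³ × 304.15 × 6.65×10⁶ = 2.79×10⁻¹⁴ W = 27.9 fW

27.9 fW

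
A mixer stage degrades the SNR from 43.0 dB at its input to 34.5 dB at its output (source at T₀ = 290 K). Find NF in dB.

8.5 dB

NF (dB) = SNR_in(dB) − SNR_out(dB) when the source is at T₀
NF = 43.0 − 34.5 = 8.5 dB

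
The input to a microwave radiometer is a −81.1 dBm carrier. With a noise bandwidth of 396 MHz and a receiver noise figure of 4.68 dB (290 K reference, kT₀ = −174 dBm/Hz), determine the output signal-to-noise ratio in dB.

2.2 dB

Noise floor: N = −174 + 10 log₁₀(B) + NF
10 log₁₀(3.96×10⁸) = 85.98 dB
N = −174 + 85.98 + 4.68 = −83.34 dBm
SNR = P_sig − N = −81.1 − (−83.34) = 2.24 dB → 2.2 dB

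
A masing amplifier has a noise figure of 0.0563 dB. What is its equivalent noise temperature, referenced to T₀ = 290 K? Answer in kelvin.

3.78 K

F = 10^(0.0563/10) = 1.01305
T_e = (F − 1)·T₀ = (1.01305 − 1) × 290 = 3.78 K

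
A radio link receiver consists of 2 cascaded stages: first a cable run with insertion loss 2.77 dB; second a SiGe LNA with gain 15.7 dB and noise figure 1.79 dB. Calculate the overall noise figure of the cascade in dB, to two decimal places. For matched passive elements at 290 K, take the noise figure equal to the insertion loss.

Convert to linear (a loss of L dB is a gain of −L dB): F_i = 10^(NF_i/10), G_i = 10^(G_i,dB/10)
  Stage 1: F_1 = 10^(2.77/10) = 1.892, G_1 = 10^(−2.77/10) = 0.5284
  Stage 2: F_2 = 10^(1.79/10) = 1.510, G_2 = 10^(15.7/10) = 37.15
Friis cascade:
  F = 1.892 + (1.510 − 1)/0.5284 = 2.858
NF = 10 log₁₀(2.858) = 4.56 dB

4.56 dB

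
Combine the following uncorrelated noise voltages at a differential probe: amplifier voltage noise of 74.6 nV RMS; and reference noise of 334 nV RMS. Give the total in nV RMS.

342 nV

Uncorrelated sources add in power (mean-square): V_tot = √(ΣV_i²)
V_tot = √[(7.46×10⁻⁸)² + (3.34×10⁻⁷)²] = 3.42×10⁻⁷ V = 342 nV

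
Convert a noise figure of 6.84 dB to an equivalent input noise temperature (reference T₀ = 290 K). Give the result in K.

F = 10^(6.84/10) = 4.83059
T_e = (F − 1)·T₀ = (4.83059 − 1) × 290 = 1111 K

1111 K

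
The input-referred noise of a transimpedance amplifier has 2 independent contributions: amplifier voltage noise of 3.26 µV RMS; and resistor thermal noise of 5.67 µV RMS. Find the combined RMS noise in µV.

Uncorrelated sources add in power (mean-square): V_tot = √(ΣV_i²)
V_tot = √[(3.26×10⁻⁶)² + (5.67×10⁻⁶)²] = 6.54×10⁻⁶ V = 6.54 µV

6.54 µV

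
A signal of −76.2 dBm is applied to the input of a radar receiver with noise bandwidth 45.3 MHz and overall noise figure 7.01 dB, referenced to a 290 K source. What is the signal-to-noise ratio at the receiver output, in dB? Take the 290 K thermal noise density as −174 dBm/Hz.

14.2 dB

Noise floor: N = −174 + 10 log₁₀(B) + NF
10 log₁₀(4.53×10⁷) = 76.56 dB
N = −174 + 76.56 + 7.01 = −90.43 dBm
SNR = P_sig − N = −76.2 − (−90.43) = 14.23 dB → 14.2 dB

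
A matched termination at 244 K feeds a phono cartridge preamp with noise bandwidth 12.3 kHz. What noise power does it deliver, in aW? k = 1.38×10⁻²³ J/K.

41.4 aW

P_n = kTB = 1.38×10⁻²³ × 244 × 1.23×10⁴ = 4.14×10⁻¹⁷ W = 41.4 aW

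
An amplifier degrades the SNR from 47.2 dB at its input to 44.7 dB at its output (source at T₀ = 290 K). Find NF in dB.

2.5 dB

NF (dB) = SNR_in(dB) − SNR_out(dB) when the source is at T₀
NF = 47.2 − 44.7 = 2.5 dB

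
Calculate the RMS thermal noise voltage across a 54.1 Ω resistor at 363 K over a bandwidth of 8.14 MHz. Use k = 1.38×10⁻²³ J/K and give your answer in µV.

2.97 µV

V_n = √(4kTRB)
4kTRB = 4 × 1.38×10⁻²³ × 363 × 5.41×10¹ × 8.14×10⁶ = 8.82×10⁻¹² V²
V_n = √(8.82×10⁻¹²) = 2.97×10⁻⁶ V = 2.97 µV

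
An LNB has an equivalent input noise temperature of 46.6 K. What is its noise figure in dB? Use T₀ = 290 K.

F = 1 + T_e/T₀ = 1 + 46.6/290 = 1.16069
NF = 10 log₁₀(1.16069) = 0.647 dB

0.647 dB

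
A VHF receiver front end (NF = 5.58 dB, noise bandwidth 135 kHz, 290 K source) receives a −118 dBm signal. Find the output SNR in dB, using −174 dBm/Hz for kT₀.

−0.9 dB

Noise floor: N = −174 + 10 log₁₀(B) + NF
10 log₁₀(1.35×10⁵) = 51.3 dB
N = −174 + 51.3 + 5.58 = −117.12 dBm
SNR = P_sig − N = −118 − (−117.12) = −0.88 dB → −0.9 dB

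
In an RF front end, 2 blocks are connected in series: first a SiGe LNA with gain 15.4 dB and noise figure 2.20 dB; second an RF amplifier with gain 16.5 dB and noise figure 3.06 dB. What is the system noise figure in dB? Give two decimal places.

2.28 dB

Convert to linear (a loss of L dB is a gain of −L dB): F_i = 10^(NF_i/10), G_i = 10^(G_i,dB/10)
  Stage 1: F_1 = 10^(2.20/10) = 1.660, G_1 = 10^(15.4/10) = 34.67
  Stage 2: F_2 = 10^(3.06/10) = 2.023, G_2 = 10^(16.5/10) = 44.67
Friis cascade:
  F = 1.660 + (2.023 − 1)/34.67 = 1.689
NF = 10 log₁₀(1.689) = 2.28 dB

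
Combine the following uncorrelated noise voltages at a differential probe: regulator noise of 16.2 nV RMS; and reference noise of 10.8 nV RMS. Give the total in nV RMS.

19.5 nV

Uncorrelated sources add in power (mean-square): V_tot = √(ΣV_i²)
V_tot = √[(1.62×10⁻⁸)² + (1.08×10⁻⁸)²] = 1.95×10⁻⁸ V = 19.5 nV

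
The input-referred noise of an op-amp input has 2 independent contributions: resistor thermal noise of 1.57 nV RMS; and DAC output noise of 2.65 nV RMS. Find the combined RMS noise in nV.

3.08 nV

Uncorrelated sources add in power (mean-square): V_tot = √(ΣV_i²)
V_tot = √[(1.57×10⁻⁹)² + (2.65×10⁻⁹)²] = 3.08×10⁻⁹ V = 3.08 nV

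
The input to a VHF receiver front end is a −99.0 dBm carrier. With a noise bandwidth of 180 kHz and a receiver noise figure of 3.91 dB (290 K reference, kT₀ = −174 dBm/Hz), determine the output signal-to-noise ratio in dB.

18.5 dB

Noise floor: N = −174 + 10 log₁₀(B) + NF
10 log₁₀(1.80×10⁵) = 52.55 dB
N = −174 + 52.55 + 3.91 = −117.54 dBm
SNR = P_sig − N = −99.0 − (−117.54) = 18.54 dB → 18.5 dB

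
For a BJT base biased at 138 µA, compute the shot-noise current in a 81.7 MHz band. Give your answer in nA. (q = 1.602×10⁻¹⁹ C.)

I_n = √(2qI·B)
2qI·B = 2 × 1.602×10⁻¹⁹ × 1.38×10⁻⁴ × 8.17×10⁷ = 3.61×10⁻¹⁵ A²
I_n = √(3.61×10⁻¹⁵) = 6.01×10⁻⁸ A = 60.1 nA

60.1 nA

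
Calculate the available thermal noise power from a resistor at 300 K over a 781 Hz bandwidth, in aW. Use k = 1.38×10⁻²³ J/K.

P_n = kTB = 1.38×10⁻²³ × 300 × 7.81×10² = 3.23×10⁻¹⁸ W = 3.23 aW

3.23 aW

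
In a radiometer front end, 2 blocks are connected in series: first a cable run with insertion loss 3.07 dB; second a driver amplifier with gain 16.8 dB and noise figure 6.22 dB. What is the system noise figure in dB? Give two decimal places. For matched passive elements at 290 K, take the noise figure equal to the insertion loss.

Convert to linear (a loss of L dB is a gain of −L dB): F_i = 10^(NF_i/10), G_i = 10^(G_i,dB/10)
  Stage 1: F_1 = 10^(3.07/10) = 2.028, G_1 = 10^(−3.07/10) = 0.4932
  Stage 2: F_2 = 10^(6.22/10) = 4.188, G_2 = 10^(16.8/10) = 47.86
Friis cascade:
  F = 2.028 + (4.188 − 1)/0.4932 = 8.492
NF = 10 log₁₀(8.492) = 9.29 dB

9.29 dB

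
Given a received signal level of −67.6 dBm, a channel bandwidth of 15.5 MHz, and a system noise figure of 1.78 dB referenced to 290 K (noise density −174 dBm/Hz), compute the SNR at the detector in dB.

32.7 dB

Noise floor: N = −174 + 10 log₁₀(B) + NF
10 log₁₀(1.55×10⁷) = 71.9 dB
N = −174 + 71.9 + 1.78 = −100.32 dBm
SNR = P_sig − N = −67.6 − (−100.32) = 32.72 dB → 32.7 dB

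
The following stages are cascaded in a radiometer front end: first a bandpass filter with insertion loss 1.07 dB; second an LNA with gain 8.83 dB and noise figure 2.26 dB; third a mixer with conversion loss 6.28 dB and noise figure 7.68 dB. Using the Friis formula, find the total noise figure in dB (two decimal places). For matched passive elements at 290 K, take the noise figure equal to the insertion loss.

Convert to linear (a loss of L dB is a gain of −L dB): F_i = 10^(NF_i/10), G_i = 10^(G_i,dB/10)
  Stage 1: F_1 = 10^(1.07/10) = 1.279, G_1 = 10^(−1.07/10) = 0.7816
  Stage 2: F_2 = 10^(2.26/10) = 1.683, G_2 = 10^(8.83/10) = 7.638
  Stage 3: F_3 = 10^(7.68/10) = 5.861, G_3 = 10^(−6.28/10) = 0.2355
Friis cascade:
  F = 1.279 + (1.683 − 1)/0.7816 + (5.861 − 1)/5.970 = 2.967
NF = 10 log₁₀(2.967) = 4.72 dB

4.72 dB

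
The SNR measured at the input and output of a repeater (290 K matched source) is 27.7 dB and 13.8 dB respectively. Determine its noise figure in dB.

13.9 dB

NF (dB) = SNR_in(dB) − SNR_out(dB) when the source is at T₀
NF = 27.7 − 13.8 = 13.9 dB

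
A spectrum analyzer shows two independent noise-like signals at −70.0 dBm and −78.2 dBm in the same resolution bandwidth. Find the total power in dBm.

−69.4 dBm

Convert to linear, add, convert back:
P₁ = 1.00×10⁻¹⁰ W, P₂ = 1.51×10⁻¹¹ W
P_tot = 1.15×10⁻¹⁰ W → 10 log₁₀(P_tot / 10⁻³) = −69.4 dBm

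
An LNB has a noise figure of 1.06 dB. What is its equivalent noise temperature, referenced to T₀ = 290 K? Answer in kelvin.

80.2 K

F = 10^(1.06/10) = 1.27644
T_e = (F − 1)·T₀ = (1.27644 − 1) × 290 = 80.2 K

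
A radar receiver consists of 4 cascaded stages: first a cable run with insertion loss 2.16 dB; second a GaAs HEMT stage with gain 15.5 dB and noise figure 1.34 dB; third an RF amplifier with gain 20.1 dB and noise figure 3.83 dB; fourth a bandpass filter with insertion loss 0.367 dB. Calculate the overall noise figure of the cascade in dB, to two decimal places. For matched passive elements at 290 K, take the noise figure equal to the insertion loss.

Convert to linear (a loss of L dB is a gain of −L dB): F_i = 10^(NF_i/10), G_i = 10^(G_i,dB/10)
  Stage 1: F_1 = 10^(2.16/10) = 1.644, G_1 = 10^(−2.16/10) = 0.6081
  Stage 2: F_2 = 10^(1.34/10) = 1.361, G_2 = 10^(15.5/10) = 35.48
  Stage 3: F_3 = 10^(3.83/10) = 2.415, G_3 = 10^(20.1/10) = 102.3
  Stage 4: F_4 = 10^(0.367/10) = 1.088, G_4 = 10^(−0.367/10) = 0.9190
Friis cascade:
  F = 1.644 + (1.361 − 1)/0.6081 + (2.415 − 1)/21.58 + (1.088 − 1)/2208 = 2.304
NF = 10 log₁₀(2.304) = 3.63 dB

3.63 dB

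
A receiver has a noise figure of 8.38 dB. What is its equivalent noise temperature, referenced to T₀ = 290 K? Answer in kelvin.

1707 K

F = 10^(8.38/10) = 6.88652
T_e = (F − 1)·T₀ = (6.88652 − 1) × 290 = 1707 K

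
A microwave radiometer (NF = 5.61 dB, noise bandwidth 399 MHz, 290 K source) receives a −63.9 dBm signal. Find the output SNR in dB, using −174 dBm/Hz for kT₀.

Noise floor: N = −174 + 10 log₁₀(B) + NF
10 log₁₀(3.99×10⁸) = 86.01 dB
N = −174 + 86.01 + 5.61 = −82.38 dBm
SNR = P_sig − N = −63.9 − (−82.38) = 18.48 dB → 18.5 dB

18.5 dB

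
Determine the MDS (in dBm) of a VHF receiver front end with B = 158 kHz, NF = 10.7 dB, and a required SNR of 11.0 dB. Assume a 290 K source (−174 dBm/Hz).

Sensitivity = −174 + 10 log₁₀(B) + NF + SNR_min
= −174 + 51.99 + 10.7 + 11.0
= −100.31 dBm → −100.3 dBm

−100.3 dBm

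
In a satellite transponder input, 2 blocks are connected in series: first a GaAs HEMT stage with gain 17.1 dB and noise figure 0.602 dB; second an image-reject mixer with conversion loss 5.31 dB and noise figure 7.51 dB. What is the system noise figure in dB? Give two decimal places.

Convert to linear (a loss of L dB is a gain of −L dB): F_i = 10^(NF_i/10), G_i = 10^(G_i,dB/10)
  Stage 1: F_1 = 10^(0.602/10) = 1.149, G_1 = 10^(17.1/10) = 51.29
  Stage 2: F_2 = 10^(7.51/10) = 5.636, G_2 = 10^(−5.31/10) = 0.2944
Friis cascade:
  F = 1.149 + (5.636 − 1)/51.29 = 1.239
NF = 10 log₁₀(1.239) = 0.93 dB

0.93 dB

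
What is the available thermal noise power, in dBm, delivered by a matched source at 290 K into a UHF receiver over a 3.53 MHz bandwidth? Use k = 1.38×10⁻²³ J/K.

−108.5 dBm

P_n = kTB = 1.38×10⁻²³ × 290 × 3.53×10⁶ = 1.41×10⁻¹⁴ W
In dBm: 10 log₁₀(1.41×10⁻¹⁴ / 10⁻³) = −108.5 dBm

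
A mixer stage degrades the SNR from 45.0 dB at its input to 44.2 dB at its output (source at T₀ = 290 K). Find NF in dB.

NF (dB) = SNR_in(dB) − SNR_out(dB) when the source is at T₀
NF = 45.0 − 44.2 = 0.8 dB

0.8 dB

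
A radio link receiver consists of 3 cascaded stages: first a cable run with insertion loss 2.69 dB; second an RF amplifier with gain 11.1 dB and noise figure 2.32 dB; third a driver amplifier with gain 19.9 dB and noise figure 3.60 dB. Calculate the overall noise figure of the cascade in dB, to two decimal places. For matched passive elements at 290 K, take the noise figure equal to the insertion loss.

5.26 dB

Convert to linear (a loss of L dB is a gain of −L dB): F_i = 10^(NF_i/10), G_i = 10^(G_i,dB/10)
  Stage 1: F_1 = 10^(2.69/10) = 1.858, G_1 = 10^(−2.69/10) = 0.5383
  Stage 2: F_2 = 10^(2.32/10) = 1.706, G_2 = 10^(11.1/10) = 12.88
  Stage 3: F_3 = 10^(3.60/10) = 2.291, G_3 = 10^(19.9/10) = 97.72
Friis cascade:
  F = 1.858 + (1.706 − 1)/0.5383 + (2.291 − 1)/6.934 = 3.356
NF = 10 log₁₀(3.356) = 5.26 dB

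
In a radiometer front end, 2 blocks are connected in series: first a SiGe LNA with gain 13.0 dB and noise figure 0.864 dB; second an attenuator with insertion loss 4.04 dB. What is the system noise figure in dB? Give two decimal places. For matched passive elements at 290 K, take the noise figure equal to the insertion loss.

Convert to linear (a loss of L dB is a gain of −L dB): F_i = 10^(NF_i/10), G_i = 10^(G_i,dB/10)
  Stage 1: F_1 = 10^(0.864/10) = 1.220, G_1 = 10^(13.0/10) = 19.95
  Stage 2: F_2 = 10^(4.04/10) = 2.535, G_2 = 10^(−4.04/10) = 0.3945
Friis cascade:
  F = 1.220 + (2.535 − 1)/19.95 = 1.297
NF = 10 log₁₀(1.297) = 1.13 dB

1.13 dB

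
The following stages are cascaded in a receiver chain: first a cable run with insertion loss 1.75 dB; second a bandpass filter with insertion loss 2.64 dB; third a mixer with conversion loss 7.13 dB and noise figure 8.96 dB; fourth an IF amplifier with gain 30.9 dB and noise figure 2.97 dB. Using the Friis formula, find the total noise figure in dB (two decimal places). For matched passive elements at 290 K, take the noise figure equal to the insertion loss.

Convert to linear (a loss of L dB is a gain of −L dB): F_i = 10^(NF_i/10), G_i = 10^(G_i,dB/10)
  Stage 1: F_1 = 10^(1.75/10) = 1.496, G_1 = 10^(−1.75/10) = 0.6683
  Stage 2: F_2 = 10^(2.64/10) = 1.837, G_2 = 10^(−2.64/10) = 0.5445
  Stage 3: F_3 = 10^(8.96/10) = 7.870, G_3 = 10^(−7.13/10) = 0.1936
  Stage 4: F_4 = 10^(2.97/10) = 1.982, G_4 = 10^(30.9/10) = 1230
Friis cascade:
  F = 1.496 + (1.837 − 1)/0.6683 + (7.870 − 1)/0.3639 + (1.982 − 1)/0.07047 = 35.56
NF = 10 log₁₀(35.56) = 15.51 dB

15.51 dB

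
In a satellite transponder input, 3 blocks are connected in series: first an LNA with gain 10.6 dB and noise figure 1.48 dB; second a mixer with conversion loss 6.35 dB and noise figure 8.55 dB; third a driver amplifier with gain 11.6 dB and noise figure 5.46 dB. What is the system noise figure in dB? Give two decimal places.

4.61 dB

Convert to linear (a loss of L dB is a gain of −L dB): F_i = 10^(NF_i/10), G_i = 10^(G_i,dB/10)
  Stage 1: F_1 = 10^(1.48/10) = 1.406, G_1 = 10^(10.6/10) = 11.48
  Stage 2: F_2 = 10^(8.55/10) = 7.161, G_2 = 10^(−6.35/10) = 0.2317
  Stage 3: F_3 = 10^(5.46/10) = 3.516, G_3 = 10^(11.6/10) = 14.45
Friis cascade:
  F = 1.406 + (7.161 − 1)/11.48 + (3.516 − 1)/2.661 = 2.888
NF = 10 log₁₀(2.888) = 4.61 dB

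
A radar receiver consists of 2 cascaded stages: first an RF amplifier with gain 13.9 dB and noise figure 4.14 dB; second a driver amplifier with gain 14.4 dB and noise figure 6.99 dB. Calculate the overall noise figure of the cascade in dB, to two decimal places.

4.40 dB

Convert to linear (a loss of L dB is a gain of −L dB): F_i = 10^(NF_i/10), G_i = 10^(G_i,dB/10)
  Stage 1: F_1 = 10^(4.14/10) = 2.594, G_1 = 10^(13.9/10) = 24.55
  Stage 2: F_2 = 10^(6.99/10) = 5.000, G_2 = 10^(14.4/10) = 27.54
Friis cascade:
  F = 2.594 + (5.000 − 1)/24.55 = 2.757
NF = 10 log₁₀(2.757) = 4.40 dB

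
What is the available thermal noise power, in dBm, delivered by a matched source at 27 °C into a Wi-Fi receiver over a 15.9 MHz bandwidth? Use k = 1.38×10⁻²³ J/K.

T = 27 °C + 273.15 = 300.15 K
P_n = kTB = 1.38×10⁻²³ × 300.15 × 1.59×10⁷ = 6.59×10⁻¹⁴ W
In dBm: 10 log₁₀(6.59×10⁻¹⁴ / 10⁻³) = −101.8 dBm

−101.8 dBm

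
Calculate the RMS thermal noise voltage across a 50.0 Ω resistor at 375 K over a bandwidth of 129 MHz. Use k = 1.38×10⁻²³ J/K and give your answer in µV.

11.6 µV

V_n = √(4kTRB)
4kTRB = 4 × 1.38×10⁻²³ × 375 × 5.00×10¹ × 1.29×10⁸ = 1.34×10⁻¹⁰ V²
V_n = √(1.34×10⁻¹⁰) = 1.16×10⁻⁵ V = 11.6 µV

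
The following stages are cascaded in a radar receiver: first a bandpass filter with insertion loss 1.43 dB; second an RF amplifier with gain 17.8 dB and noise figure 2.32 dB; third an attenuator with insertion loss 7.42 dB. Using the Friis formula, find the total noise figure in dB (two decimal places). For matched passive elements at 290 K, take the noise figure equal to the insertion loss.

3.94 dB

Convert to linear (a loss of L dB is a gain of −L dB): F_i = 10^(NF_i/10), G_i = 10^(G_i,dB/10)
  Stage 1: F_1 = 10^(1.43/10) = 1.390, G_1 = 10^(−1.43/10) = 0.7194
  Stage 2: F_2 = 10^(2.32/10) = 1.706, G_2 = 10^(17.8/10) = 60.26
  Stage 3: F_3 = 10^(7.42/10) = 5.521, G_3 = 10^(−7.42/10) = 0.1811
Friis cascade:
  F = 1.390 + (1.706 − 1)/0.7194 + (5.521 − 1)/43.35 = 2.476
NF = 10 log₁₀(2.476) = 3.94 dB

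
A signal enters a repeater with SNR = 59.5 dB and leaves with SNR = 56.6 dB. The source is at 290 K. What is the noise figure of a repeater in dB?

2.9 dB

NF (dB) = SNR_in(dB) − SNR_out(dB) when the source is at T₀
NF = 59.5 − 56.6 = 2.9 dB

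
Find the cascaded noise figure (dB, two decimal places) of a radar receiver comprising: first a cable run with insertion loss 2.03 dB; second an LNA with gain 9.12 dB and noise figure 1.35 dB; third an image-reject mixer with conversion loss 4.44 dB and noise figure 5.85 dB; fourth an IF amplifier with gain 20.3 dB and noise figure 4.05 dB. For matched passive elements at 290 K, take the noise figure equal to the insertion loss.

Convert to linear (a loss of L dB is a gain of −L dB): F_i = 10^(NF_i/10), G_i = 10^(G_i,dB/10)
  Stage 1: F_1 = 10^(2.03/10) = 1.596, G_1 = 10^(−2.03/10) = 0.6266
  Stage 2: F_2 = 10^(1.35/10) = 1.365, G_2 = 10^(9.12/10) = 8.166
  Stage 3: F_3 = 10^(5.85/10) = 3.846, G_3 = 10^(−4.44/10) = 0.3597
  Stage 4: F_4 = 10^(4.05/10) = 2.541, G_4 = 10^(20.3/10) = 107.2
Friis cascade:
  F = 1.596 + (1.365 − 1)/0.6266 + (3.846 − 1)/5.117 + (2.541 − 1)/1.841 = 3.571
NF = 10 log₁₀(3.571) = 5.53 dB

5.53 dB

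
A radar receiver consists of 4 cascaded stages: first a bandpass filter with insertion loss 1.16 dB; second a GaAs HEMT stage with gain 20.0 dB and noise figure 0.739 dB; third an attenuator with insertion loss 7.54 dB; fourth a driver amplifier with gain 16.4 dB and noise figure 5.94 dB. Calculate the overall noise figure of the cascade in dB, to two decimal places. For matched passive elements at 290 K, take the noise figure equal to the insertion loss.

2.62 dB

Convert to linear (a loss of L dB is a gain of −L dB): F_i = 10^(NF_i/10), G_i = 10^(G_i,dB/10)
  Stage 1: F_1 = 10^(1.16/10) = 1.306, G_1 = 10^(−1.16/10) = 0.7656
  Stage 2: F_2 = 10^(0.739/10) = 1.185, G_2 = 10^(20.0/10) = 100.0
  Stage 3: F_3 = 10^(7.54/10) = 5.675, G_3 = 10^(−7.54/10) = 0.1762
  Stage 4: F_4 = 10^(5.94/10) = 3.926, G_4 = 10^(16.4/10) = 43.65
Friis cascade:
  F = 1.306 + (1.185 − 1)/0.7656 + (5.675 − 1)/76.56 + (3.926 − 1)/13.49 = 1.826
NF = 10 log₁₀(1.826) = 2.62 dB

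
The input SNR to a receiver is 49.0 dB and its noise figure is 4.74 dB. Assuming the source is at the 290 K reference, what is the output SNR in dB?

By definition F = SNR_in/SNR_out, so in dB: SNR_out = SNR_in − NF
SNR_out = 49.0 − 4.74 = 44.26 dB

44.26 dB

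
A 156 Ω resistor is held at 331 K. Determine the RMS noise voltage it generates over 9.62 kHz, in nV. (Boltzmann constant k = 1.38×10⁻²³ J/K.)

166 nV

V_n = √(4kTRB)
4kTRB = 4 × 1.38×10⁻²³ × 331 × 1.56×10² × 9.62×10³ = 2.74×10⁻¹⁴ V²
V_n = √(2.74×10⁻¹⁴) = 1.66×10⁻⁷ V = 166 nV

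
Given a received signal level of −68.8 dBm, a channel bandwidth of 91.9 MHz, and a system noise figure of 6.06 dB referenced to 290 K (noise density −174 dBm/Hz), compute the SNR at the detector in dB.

19.5 dB

Noise floor: N = −174 + 10 log₁₀(B) + NF
10 log₁₀(9.19×10⁷) = 79.63 dB
N = −174 + 79.63 + 6.06 = −88.31 dBm
SNR = P_sig − N = −68.8 − (−88.31) = 19.51 dB → 19.5 dB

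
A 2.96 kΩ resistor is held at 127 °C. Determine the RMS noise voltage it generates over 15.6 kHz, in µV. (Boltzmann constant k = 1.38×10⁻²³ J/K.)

1.01 µV

T = 127 °C + 273.15 = 400.15 K
V_n = √(4kTRB)
4kTRB = 4 × 1.38×10⁻²³ × 400.15 × 2.96×10³ × 1.56×10⁴ = 1.02×10⁻¹² V²
V_n = √(1.02×10⁻¹²) = 1.01×10⁻⁶ V = 1.01 µV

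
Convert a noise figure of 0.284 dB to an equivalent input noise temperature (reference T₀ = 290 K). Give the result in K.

19.6 K

F = 10^(0.284/10) = 1.06758
T_e = (F − 1)·T₀ = (1.06758 − 1) × 290 = 19.6 K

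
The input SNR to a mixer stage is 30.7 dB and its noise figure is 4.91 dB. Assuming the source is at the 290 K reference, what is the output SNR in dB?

By definition F = SNR_in/SNR_out, so in dB: SNR_out = SNR_in − NF
SNR_out = 30.7 − 4.91 = 25.79 dB

25.79 dB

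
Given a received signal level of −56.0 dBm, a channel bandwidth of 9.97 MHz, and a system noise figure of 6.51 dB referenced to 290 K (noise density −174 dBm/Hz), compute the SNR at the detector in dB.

Noise floor: N = −174 + 10 log₁₀(B) + NF
10 log₁₀(9.97×10⁶) = 69.99 dB
N = −174 + 69.99 + 6.51 = −97.50 dBm
SNR = P_sig − N = −56.0 − (−97.50) = 41.50 dB → 41.5 dB

41.5 dB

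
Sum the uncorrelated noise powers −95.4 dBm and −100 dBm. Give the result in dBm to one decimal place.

Convert to linear, add, convert back:
P₁ = 2.88×10⁻¹³ W, P₂ = 1.00×10⁻¹³ W
P_tot = 3.88×10⁻¹³ W → 10 log₁₀(P_tot / 10⁻³) = −94.1 dBm

−94.1 dBm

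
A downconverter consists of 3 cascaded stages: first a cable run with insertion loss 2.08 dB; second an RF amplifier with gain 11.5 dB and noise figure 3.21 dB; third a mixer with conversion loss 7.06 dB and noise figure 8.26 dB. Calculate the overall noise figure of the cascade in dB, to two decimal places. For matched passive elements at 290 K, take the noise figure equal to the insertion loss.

Convert to linear (a loss of L dB is a gain of −L dB): F_i = 10^(NF_i/10), G_i = 10^(G_i,dB/10)
  Stage 1: F_1 = 10^(2.08/10) = 1.614, G_1 = 10^(−2.08/10) = 0.6194
  Stage 2: F_2 = 10^(3.21/10) = 2.094, G_2 = 10^(11.5/10) = 14.13
  Stage 3: F_3 = 10^(8.26/10) = 6.699, G_3 = 10^(−7.06/10) = 0.1968
Friis cascade:
  F = 1.614 + (2.094 − 1)/0.6194 + (6.699 − 1)/8.750 = 4.032
NF = 10 log₁₀(4.032) = 6.06 dB

6.06 dB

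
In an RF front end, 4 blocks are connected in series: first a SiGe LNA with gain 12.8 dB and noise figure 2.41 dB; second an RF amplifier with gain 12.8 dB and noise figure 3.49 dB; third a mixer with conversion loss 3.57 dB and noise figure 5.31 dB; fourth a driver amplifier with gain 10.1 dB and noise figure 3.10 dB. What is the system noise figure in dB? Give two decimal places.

Convert to linear (a loss of L dB is a gain of −L dB): F_i = 10^(NF_i/10), G_i = 10^(G_i,dB/10)
  Stage 1: F_1 = 10^(2.41/10) = 1.742, G_1 = 10^(12.8/10) = 19.05
  Stage 2: F_2 = 10^(3.49/10) = 2.234, G_2 = 10^(12.8/10) = 19.05
  Stage 3: F_3 = 10^(5.31/10) = 3.396, G_3 = 10^(−3.57/10) = 0.4395
  Stage 4: F_4 = 10^(3.10/10) = 2.042, G_4 = 10^(10.1/10) = 10.23
Friis cascade:
  F = 1.742 + (2.234 − 1)/19.05 + (3.396 − 1)/363.1 + (2.042 − 1)/159.6 = 1.820
NF = 10 log₁₀(1.820) = 2.60 dB

2.60 dB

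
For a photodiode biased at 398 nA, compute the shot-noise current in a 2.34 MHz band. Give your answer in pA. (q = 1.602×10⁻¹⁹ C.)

I_n = √(2qI·B)
2qI·B = 2 × 1.602×10⁻¹⁹ × 3.98×10⁻⁷ × 2.34×10⁶ = 2.98×10⁻¹⁹ A²
I_n = √(2.98×10⁻¹⁹) = 5.46×10⁻¹⁰ A = 546 pA

546 pA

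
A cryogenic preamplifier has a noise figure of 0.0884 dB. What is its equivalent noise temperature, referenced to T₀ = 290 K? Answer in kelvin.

F = 10^(0.0884/10) = 1.02056
T_e = (F − 1)·T₀ = (1.02056 − 1) × 290 = 5.96 K

5.96 K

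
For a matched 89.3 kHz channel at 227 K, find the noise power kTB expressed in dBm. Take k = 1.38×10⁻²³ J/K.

−125.5 dBm

P_n = kTB = 1.38×10⁻²³ × 227 × 8.93×10⁴ = 2.80×10⁻¹⁶ W
In dBm: 10 log₁₀(2.80×10⁻¹⁶ / 10⁻³) = −125.5 dBm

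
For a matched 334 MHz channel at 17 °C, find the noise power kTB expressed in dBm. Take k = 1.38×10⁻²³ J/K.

−88.7 dBm

T = 17 °C + 273.15 = 290.15 K
P_n = kTB = 1.38×10⁻²³ × 290.15 × 3.34×10⁸ = 1.34×10⁻¹² W
In dBm: 10 log₁₀(1.34×10⁻¹² / 10⁻³) = −88.7 dBm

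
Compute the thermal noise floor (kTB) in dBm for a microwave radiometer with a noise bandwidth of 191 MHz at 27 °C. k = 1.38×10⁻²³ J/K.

T = 27 °C + 273.15 = 300.15 K
P_n = kTB = 1.38×10⁻²³ × 300.15 × 1.91×10⁸ = 7.91×10⁻¹³ W
In dBm: 10 log₁₀(7.91×10⁻¹³ / 10⁻³) = −91.0 dBm

−91.0 dBm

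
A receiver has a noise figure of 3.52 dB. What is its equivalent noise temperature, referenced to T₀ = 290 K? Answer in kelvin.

362 K

F = 10^(3.52/10) = 2.24905
T_e = (F − 1)·T₀ = (2.24905 − 1) × 290 = 362 K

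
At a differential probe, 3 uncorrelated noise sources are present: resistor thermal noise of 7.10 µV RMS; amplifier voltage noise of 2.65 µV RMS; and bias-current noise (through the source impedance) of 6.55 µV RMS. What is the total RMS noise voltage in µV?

10.0 µV

Uncorrelated sources add in power (mean-square): V_tot = √(ΣV_i²)
V_tot = √[(7.10×10⁻⁶)² + (2.65×10⁻⁶)² + (6.55×10⁻⁶)²] = 1.00×10⁻⁵ V = 10.0 µV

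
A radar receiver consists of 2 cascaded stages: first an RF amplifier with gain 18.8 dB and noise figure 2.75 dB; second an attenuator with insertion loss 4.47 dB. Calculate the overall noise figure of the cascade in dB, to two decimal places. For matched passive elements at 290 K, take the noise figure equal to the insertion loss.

Convert to linear (a loss of L dB is a gain of −L dB): F_i = 10^(NF_i/10), G_i = 10^(G_i,dB/10)
  Stage 1: F_1 = 10^(2.75/10) = 1.884, G_1 = 10^(18.8/10) = 75.86
  Stage 2: F_2 = 10^(4.47/10) = 2.799, G_2 = 10^(−4.47/10) = 0.3573
Friis cascade:
  F = 1.884 + (2.799 − 1)/75.86 = 1.907
NF = 10 log₁₀(1.907) = 2.80 dB

2.80 dB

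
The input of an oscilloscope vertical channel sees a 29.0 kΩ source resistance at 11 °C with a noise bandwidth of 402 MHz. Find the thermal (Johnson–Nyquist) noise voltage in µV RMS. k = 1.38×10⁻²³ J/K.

T = 11 °C + 273.15 = 284.15 K
V_n = √(4kTRB)
4kTRB = 4 × 1.38×10⁻²³ × 284.15 × 2.90×10⁴ × 4.02×10⁸ = 1.83×10⁻⁷ V²
V_n = √(1.83×10⁻⁷) = 4.28×10⁻⁴ V = 428 µV

428 µV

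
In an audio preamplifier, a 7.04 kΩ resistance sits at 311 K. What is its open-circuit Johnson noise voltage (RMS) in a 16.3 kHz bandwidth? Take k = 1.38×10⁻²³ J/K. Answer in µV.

1.40 µV

V_n = √(4kTRB)
4kTRB = 4 × 1.38×10⁻²³ × 311 × 7.04×10³ × 1.63×10⁴ = 1.97×10⁻¹² V²
V_n = √(1.97×10⁻¹²) = 1.40×10⁻⁶ V = 1.40 µV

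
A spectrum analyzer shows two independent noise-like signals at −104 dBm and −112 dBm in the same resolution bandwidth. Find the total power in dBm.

Convert to linear, add, convert back:
P₁ = 3.98×10⁻¹⁴ W, P₂ = 6.31×10⁻¹⁵ W
P_tot = 4.61×10⁻¹⁴ W → 10 log₁₀(P_tot / 10⁻³) = −103.4 dBm

−103.4 dBm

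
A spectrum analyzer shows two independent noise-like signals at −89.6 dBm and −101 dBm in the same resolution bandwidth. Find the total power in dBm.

Convert to linear, add, convert back:
P₁ = 1.10×10⁻¹² W, P₂ = 7.94×10⁻¹⁴ W
P_tot = 1.18×10⁻¹² W → 10 log₁₀(P_tot / 10⁻³) = −89.3 dBm

−89.3 dBm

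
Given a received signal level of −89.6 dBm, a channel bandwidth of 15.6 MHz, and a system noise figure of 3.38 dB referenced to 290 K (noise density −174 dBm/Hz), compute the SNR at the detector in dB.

Noise floor: N = −174 + 10 log₁₀(B) + NF
10 log₁₀(1.56×10⁷) = 71.93 dB
N = −174 + 71.93 + 3.38 = −98.69 dBm
SNR = P_sig − N = −89.6 − (−98.69) = 9.09 dB → 9.1 dB

9.1 dB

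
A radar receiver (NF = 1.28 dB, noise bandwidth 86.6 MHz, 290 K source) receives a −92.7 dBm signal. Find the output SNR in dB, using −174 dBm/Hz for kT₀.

0.6 dB

Noise floor: N = −174 + 10 log₁₀(B) + NF
10 log₁₀(8.66×10⁷) = 79.38 dB
N = −174 + 79.38 + 1.28 = −93.34 dBm
SNR = P_sig − N = −92.7 − (−93.34) = 0.64 dB → 0.6 dB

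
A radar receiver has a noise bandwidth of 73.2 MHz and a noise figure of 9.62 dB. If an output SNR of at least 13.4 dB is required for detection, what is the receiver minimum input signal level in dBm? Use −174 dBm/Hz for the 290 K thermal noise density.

Sensitivity = −174 + 10 log₁₀(B) + NF + SNR_min
= −174 + 78.65 + 9.62 + 13.4
= −72.33 dBm → −72.3 dBm

−72.3 dBm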